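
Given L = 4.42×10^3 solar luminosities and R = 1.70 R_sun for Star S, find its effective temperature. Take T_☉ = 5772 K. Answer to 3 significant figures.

T/T_☉ = (L/L_☉)^(1/4) / (R/R_☉)^(1/2)
T = 5772 × (4.42×10^3)^(1/4) / √(1.70) = 5772 × 8.154 / 1.304 = 3.610×10^4 K.

3.61×10^4 K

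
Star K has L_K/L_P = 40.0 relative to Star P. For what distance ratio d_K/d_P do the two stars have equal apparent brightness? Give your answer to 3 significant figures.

6.32

Equal flux requires L_K/d_K² = L_P/d_P², so d_K/d_P = √(L_K/L_P)
= √(40.0) = 6.325.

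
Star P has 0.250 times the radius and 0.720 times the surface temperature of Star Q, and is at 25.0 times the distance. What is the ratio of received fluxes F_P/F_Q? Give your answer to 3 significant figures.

L_P/L_Q = (R_P/R_Q)²(T_P/T_Q)⁴ = (0.250)² × (0.720)⁴ = 0.01680.
F_P/F_Q = (L_P/L_Q)/(d_P/d_Q)² = 0.01680 / (25.0)² = 2.687×10^-5.

2.69×10^-5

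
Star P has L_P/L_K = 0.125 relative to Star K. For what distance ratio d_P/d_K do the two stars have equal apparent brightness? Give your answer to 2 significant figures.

Equal flux requires L_P/d_P² = L_K/d_K², so d_P/d_K = √(L_P/L_K)
= √(0.125) = 0.3536.

0.35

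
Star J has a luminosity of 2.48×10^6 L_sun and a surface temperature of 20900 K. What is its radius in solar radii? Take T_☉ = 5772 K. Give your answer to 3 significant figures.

R/R_☉ = √(L/L_☉) / (T/T_☉)² = √(2.48×10^6) / (3.621)²
       = 1575 / 13.11 = 120.1.

120 solar radii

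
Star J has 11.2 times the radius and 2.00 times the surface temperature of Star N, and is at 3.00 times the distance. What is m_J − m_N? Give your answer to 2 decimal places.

-5.87

L_J/L_N = (11.2)²(2.00)⁴ = 2007.
F_J/F_N = (L_J/L_N)/(d_J/d_N)² = 2007/9.000 = 223.0.
m_J − m_N = −2.5 log₁₀(223.0) = -5.87.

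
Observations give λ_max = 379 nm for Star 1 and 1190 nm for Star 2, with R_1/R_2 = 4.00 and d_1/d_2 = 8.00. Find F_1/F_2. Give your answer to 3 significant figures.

24.3

Wien's law: T_1/T_2 = λ_2/λ_1 = 1190/379 = 3.140.
L_1/L_2 = (R_1/R_2)²(T_1/T_2)⁴ = (4.00)²(3.140)⁴ = 1555.
F_1/F_2 = (L_1/L_2)/(d_1/d_2)² = 1555/(8.00)² = 24.30.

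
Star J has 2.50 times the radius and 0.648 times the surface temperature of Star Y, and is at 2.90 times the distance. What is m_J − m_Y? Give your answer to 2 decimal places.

L_J/L_Y = (2.50)²(0.648)⁴ = 1.102.
F_J/F_Y = (L_J/L_Y)/(d_J/d_Y)² = 1.102/8.410 = 0.1310.
m_J − m_Y = −2.5 log₁₀(0.1310) = 2.21.

2.21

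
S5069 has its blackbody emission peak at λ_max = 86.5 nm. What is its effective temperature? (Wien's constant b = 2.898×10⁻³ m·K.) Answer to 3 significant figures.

3.35×10^4 K

T = b/λ_max = 2.898×10⁻³ / (86.5×10⁻⁹) = 3.350×10^4 K.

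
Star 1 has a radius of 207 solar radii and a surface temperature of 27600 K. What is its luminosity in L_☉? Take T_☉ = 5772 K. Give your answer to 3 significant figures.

2.24×10^7 L_☉

L/L_☉ = (R/R_☉)² (T/T_☉)⁴ = (207)² × (27600/5772)⁴
       = 4.285×10^4 × (4.782)⁴ = 4.285×10^4 × 522.8 = 2.240×10^7.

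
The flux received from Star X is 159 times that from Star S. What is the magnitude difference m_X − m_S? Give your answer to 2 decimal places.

m_X − m_S = −2.5 log₁₀(F_X/F_S) = −2.5 log₁₀(159) = −2.5 × (2.201) = -5.503.

-5.50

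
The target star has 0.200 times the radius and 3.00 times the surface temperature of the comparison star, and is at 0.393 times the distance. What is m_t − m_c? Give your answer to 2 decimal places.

-3.30

L_t/L_c = (0.200)²(3.00)⁴ = 3.240.
F_t/F_c = (L_t/L_c)/(d_t/d_c)² = 3.240/0.1544 = 20.98.
m_t − m_c = −2.5 log₁₀(20.98) = -3.30.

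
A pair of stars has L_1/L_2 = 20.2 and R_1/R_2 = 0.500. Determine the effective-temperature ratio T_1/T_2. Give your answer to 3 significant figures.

L ∝ R²T⁴ gives T ∝ (L/R²)^(1/4), so
T_1/T_2 = (20.2 / 0.500²)^(1/4) = (80.80)^(1/4) = 2.998.

3.00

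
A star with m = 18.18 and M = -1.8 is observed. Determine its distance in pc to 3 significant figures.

m − M = 5 log₁₀(d/10 pc)
18.18 − (-1.8) = 19.98 = 5 log₁₀(d/10)
d = 10 × 10^(19.98/5) = 10 × 10^3.996 = 9.908×10^4 pc.

9.91×10^4 pc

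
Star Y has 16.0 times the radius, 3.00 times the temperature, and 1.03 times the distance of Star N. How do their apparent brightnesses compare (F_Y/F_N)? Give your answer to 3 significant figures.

L_Y/L_N = (R_Y/R_N)²(T_Y/T_N)⁴ = (16.0)² × (3.00)⁴ = 2.074×10^4.
F_Y/F_N = (L_Y/L_N)/(d_Y/d_N)² = 2.074×10^4 / (1.03)² = 1.955×10^4.

1.95×10^4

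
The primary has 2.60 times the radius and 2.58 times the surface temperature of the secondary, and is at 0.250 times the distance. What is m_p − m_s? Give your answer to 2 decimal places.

-9.20

L_p/L_s = (2.60)²(2.58)⁴ = 299.5.
F_p/F_s = (L_p/L_s)/(d_p/d_s)² = 299.5/0.06250 = 4792.
m_p − m_s = −2.5 log₁₀(4792) = -9.20.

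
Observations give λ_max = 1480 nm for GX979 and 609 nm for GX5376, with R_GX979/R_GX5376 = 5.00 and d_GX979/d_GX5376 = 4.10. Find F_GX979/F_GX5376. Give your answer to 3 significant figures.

Wien's law: T_GX979/T_GX5376 = λ_GX5376/λ_GX979 = 609/1480 = 0.4115.
L_GX979/L_GX5376 = (R_GX979/R_GX5376)²(T_GX979/T_GX5376)⁴ = (5.00)²(0.4115)⁴ = 0.7167.
F_GX979/F_GX5376 = (L_GX979/L_GX5376)/(d_GX979/d_GX5376)² = 0.7167/(4.10)² = 0.04264.

0.0426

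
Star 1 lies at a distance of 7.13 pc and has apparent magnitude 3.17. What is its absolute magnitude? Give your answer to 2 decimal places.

M = m − 5 log₁₀(d/10 pc) = 3.17 − 5 log₁₀(7.13/10)
  = 3.17 − 5 × -0.147 = 3.17 − -0.73 = 3.90.

3.90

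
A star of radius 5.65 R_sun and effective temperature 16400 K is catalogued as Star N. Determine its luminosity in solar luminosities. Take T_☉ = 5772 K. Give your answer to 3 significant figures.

L/L_☉ = (R/R_☉)² (T/T_☉)⁴ = (5.65)² × (16400/5772)⁴
       = 31.92 × (2.841)⁴ = 31.92 × 65.17 = 2080.

2.08×10^3 solar luminosities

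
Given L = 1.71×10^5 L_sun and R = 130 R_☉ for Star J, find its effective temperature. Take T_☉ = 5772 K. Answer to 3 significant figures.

T/T_☉ = (L/L_☉)^(1/4) / (R/R_☉)^(1/2)
T = 5772 × (1.71×10^5)^(1/4) / √(130) = 5772 × 20.34 / 11.40 = 1.029×10^4 K.

1.03×10^4 K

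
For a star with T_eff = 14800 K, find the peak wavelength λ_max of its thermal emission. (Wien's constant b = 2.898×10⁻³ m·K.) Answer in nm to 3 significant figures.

196 nm

λ_max = b/T = 2.898×10⁻³ / 14800 = 1.96×10^-7 m = 195.8 nm.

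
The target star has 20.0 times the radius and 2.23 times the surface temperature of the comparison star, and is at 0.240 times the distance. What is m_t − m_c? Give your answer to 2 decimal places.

L_t/L_c = (20.0)²(2.23)⁴ = 9892.
F_t/F_c = (L_t/L_c)/(d_t/d_c)² = 9892/0.05760 = 1.717×10^5.
m_t − m_c = −2.5 log₁₀(1.717×10^5) = -13.09.

-13.09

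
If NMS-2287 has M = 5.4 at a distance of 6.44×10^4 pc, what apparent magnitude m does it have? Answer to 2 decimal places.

m = M + 5 log₁₀(d/10 pc) = 5.4 + 5 log₁₀(6.44×10^4/10)
  = 5.4 + 5 × 3.809 = 5.4 + 19.04 = 24.44.

24.44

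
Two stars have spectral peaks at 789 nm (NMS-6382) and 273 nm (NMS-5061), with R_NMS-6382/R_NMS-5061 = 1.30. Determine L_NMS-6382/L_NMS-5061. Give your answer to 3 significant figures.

Wien's law gives T ∝ 1/λ_max, so T_NMS-6382/T_NMS-5061 = λ_NMS-5061/λ_NMS-6382 = 273/789 = 0.3460.
Then L ∝ R²T⁴ gives L_NMS-6382/L_NMS-5061 = (1.30)² × (0.3460)⁴ = 1.690 × 0.01433 = 0.02422.

0.0242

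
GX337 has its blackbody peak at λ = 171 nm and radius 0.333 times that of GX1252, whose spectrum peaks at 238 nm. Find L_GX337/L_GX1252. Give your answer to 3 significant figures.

0.416

Wien's law gives T ∝ 1/λ_max, so T_GX337/T_GX1252 = λ_GX1252/λ_GX337 = 238/171 = 1.392.
Then L ∝ R²T⁴ gives L_GX337/L_GX1252 = (0.333)² × (1.392)⁴ = 0.1109 × 3.753 = 0.4161.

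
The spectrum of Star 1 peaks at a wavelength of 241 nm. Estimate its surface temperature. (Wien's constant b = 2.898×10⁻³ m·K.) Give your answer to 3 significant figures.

1.20×10^4 K

T = b/λ_max = 2.898×10⁻³ / (241×10⁻⁹) = 1.202×10^4 K.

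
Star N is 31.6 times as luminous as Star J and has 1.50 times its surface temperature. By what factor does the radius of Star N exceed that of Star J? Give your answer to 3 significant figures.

L ∝ R²T⁴ gives R ∝ √L / T², so
R_N/R_J = √(31.6) / (1.50)² = 5.621 / 2.250 = 2.498.

2.50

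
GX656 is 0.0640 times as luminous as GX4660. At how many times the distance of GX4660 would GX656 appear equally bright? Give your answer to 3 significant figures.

0.253

Equal flux requires L_GX656/d_GX656² = L_GX4660/d_GX4660², so d_GX656/d_GX4660 = √(L_GX656/L_GX4660)
= √(0.0640) = 0.2530.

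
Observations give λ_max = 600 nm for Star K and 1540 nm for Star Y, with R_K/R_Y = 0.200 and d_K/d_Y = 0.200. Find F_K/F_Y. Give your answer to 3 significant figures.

Wien's law: T_K/T_Y = λ_Y/λ_K = 1540/600 = 2.567.
L_K/L_Y = (R_K/R_Y)²(T_K/T_Y)⁴ = (0.200)²(2.567)⁴ = 1.736.
F_K/F_Y = (L_K/L_Y)/(d_K/d_Y)² = 1.736/(0.200)² = 43.40.

43.4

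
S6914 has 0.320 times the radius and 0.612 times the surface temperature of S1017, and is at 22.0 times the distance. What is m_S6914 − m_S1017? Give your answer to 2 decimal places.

11.32

L_S6914/L_S1017 = (0.320)²(0.612)⁴ = 0.01437.
F_S6914/F_S1017 = (L_S6914/L_S1017)/(d_S6914/d_S1017)² = 0.01437/484.0 = 2.968×10^-5.
m_S6914 − m_S1017 = −2.5 log₁₀(2.968×10^-5) = 11.32.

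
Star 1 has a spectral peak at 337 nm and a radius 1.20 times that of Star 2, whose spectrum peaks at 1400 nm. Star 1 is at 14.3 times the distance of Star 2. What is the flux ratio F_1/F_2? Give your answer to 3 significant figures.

Wien's law: T_1/T_2 = λ_2/λ_1 = 1400/337 = 4.154.
L_1/L_2 = (R_1/R_2)²(T_1/T_2)⁴ = (1.20)²(4.154)⁴ = 428.9.
F_1/F_2 = (L_1/L_2)/(d_1/d_2)² = 428.9/(14.3)² = 2.097.

2.10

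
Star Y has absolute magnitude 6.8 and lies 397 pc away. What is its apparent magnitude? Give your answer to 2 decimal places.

m = M + 5 log₁₀(d/10 pc) = 6.8 + 5 log₁₀(397/10)
  = 6.8 + 5 × 1.599 = 6.8 + 7.99 = 14.79.

14.79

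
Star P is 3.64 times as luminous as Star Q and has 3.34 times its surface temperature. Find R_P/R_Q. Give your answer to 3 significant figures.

0.171

L ∝ R²T⁴ gives R ∝ √L / T², so
R_P/R_Q = √(3.64) / (3.34)² = 1.908 / 11.16 = 0.1710.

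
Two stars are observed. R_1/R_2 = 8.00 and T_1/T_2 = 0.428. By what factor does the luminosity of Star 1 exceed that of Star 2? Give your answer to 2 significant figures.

From the Stefan–Boltzmann law, L ∝ R²T⁴, so
L_1/L_2 = (R_1/R_2)² (T_1/T_2)⁴ = (8.00)² × (0.428)⁴ = 64.00 × 0.03356 = 2.148.

2.1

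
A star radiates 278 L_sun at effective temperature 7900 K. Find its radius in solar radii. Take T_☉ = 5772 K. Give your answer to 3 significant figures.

8.90 solar radii

R/R_☉ = √(L/L_☉) / (T/T_☉)² = √(278) / (1.369)²
       = 16.67 / 1.873 = 8.901.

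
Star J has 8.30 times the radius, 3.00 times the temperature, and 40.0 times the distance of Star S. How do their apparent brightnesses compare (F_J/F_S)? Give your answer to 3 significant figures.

3.49

L_J/L_S = (R_J/R_S)²(T_J/T_S)⁴ = (8.30)² × (3.00)⁴ = 5580.
F_J/F_S = (L_J/L_S)/(d_J/d_S)² = 5580 / (40.0)² = 3.488.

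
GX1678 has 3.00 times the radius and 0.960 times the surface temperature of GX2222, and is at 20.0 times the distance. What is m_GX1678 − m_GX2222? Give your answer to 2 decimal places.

4.30

L_GX1678/L_GX2222 = (3.00)²(0.960)⁴ = 7.644.
F_GX1678/F_GX2222 = (L_GX1678/L_GX2222)/(d_GX1678/d_GX2222)² = 7.644/400.0 = 0.01911.
m_GX1678 − m_GX2222 = −2.5 log₁₀(0.01911) = 4.30.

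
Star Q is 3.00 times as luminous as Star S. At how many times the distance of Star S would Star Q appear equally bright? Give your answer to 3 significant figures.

1.73

Equal flux requires L_Q/d_Q² = L_S/d_S², so d_Q/d_S = √(L_Q/L_S)
= √(3.00) = 1.732.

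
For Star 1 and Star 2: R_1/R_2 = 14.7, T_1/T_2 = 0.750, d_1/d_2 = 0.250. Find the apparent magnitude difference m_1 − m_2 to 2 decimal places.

-7.60

L_1/L_2 = (14.7)²(0.750)⁴ = 68.37.
F_1/F_2 = (L_1/L_2)/(d_1/d_2)² = 68.37/0.06250 = 1094.
m_1 − m_2 = −2.5 log₁₀(1094) = -7.60.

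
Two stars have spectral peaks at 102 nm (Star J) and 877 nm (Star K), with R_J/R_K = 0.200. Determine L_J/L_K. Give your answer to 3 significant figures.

219

Wien's law gives T ∝ 1/λ_max, so T_J/T_K = λ_K/λ_J = 877/102 = 8.598.
Then L ∝ R²T⁴ gives L_J/L_K = (0.200)² × (8.598)⁴ = 0.04000 × 5465 = 218.6.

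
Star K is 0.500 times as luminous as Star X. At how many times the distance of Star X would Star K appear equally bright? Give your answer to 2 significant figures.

Equal flux requires L_K/d_K² = L_X/d_X², so d_K/d_X = √(L_K/L_X)
= √(0.500) = 0.7071.

0.71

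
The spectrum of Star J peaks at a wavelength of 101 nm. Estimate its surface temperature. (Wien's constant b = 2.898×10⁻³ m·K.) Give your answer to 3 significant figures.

2.87×10^4 K

T = b/λ_max = 2.898×10⁻³ / (101×10⁻⁹) = 2.869×10^4 K.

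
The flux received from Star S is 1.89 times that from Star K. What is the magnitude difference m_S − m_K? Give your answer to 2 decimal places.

m_S − m_K = −2.5 log₁₀(F_S/F_K) = −2.5 log₁₀(1.89) = −2.5 × (0.276) = -0.691.

-0.69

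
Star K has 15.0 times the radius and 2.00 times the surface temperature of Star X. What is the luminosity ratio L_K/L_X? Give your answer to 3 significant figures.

3.60×10^3

From the Stefan–Boltzmann law, L ∝ R²T⁴, so
L_K/L_X = (R_K/R_X)² (T_K/T_X)⁴ = (15.0)² × (2.00)⁴ = 225.0 × 16.00 = 3600.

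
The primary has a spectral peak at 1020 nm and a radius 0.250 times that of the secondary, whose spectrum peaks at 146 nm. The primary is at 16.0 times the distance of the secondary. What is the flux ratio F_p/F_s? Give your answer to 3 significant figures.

1.02×10^-7

Wien's law: T_p/T_s = λ_s/λ_p = 146/1020 = 0.1431.
L_p/L_s = (R_p/R_s)²(T_p/T_s)⁴ = (0.250)²(0.1431)⁴ = 2.624×10^-5.
F_p/F_s = (L_p/L_s)/(d_p/d_s)² = 2.624×10^-5/(16.0)² = 1.025×10^-7.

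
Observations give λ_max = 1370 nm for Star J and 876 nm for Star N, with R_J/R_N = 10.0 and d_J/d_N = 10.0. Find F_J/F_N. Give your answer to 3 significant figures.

0.167

Wien's law: T_J/T_N = λ_N/λ_J = 876/1370 = 0.6394.
L_J/L_N = (R_J/R_N)²(T_J/T_N)⁴ = (10.0)²(0.6394)⁴ = 16.72.
F_J/F_N = (L_J/L_N)/(d_J/d_N)² = 16.72/(10.0)² = 0.1672.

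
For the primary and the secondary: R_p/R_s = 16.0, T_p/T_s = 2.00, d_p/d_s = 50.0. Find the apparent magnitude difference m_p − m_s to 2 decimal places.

-0.54

L_p/L_s = (16.0)²(2.00)⁴ = 4096.
F_p/F_s = (L_p/L_s)/(d_p/d_s)² = 4096/2500 = 1.638.
m_p − m_s = −2.5 log₁₀(1.638) = -0.54.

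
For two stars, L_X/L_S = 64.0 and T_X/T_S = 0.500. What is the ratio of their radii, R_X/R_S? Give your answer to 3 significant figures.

32.0

L ∝ R²T⁴ gives R ∝ √L / T², so
R_X/R_S = √(64.0) / (0.500)² = 8.000 / 0.2500 = 32.00.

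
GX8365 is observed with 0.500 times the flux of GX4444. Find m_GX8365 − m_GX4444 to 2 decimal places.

m_GX8365 − m_GX4444 = −2.5 log₁₀(F_GX8365/F_GX4444) = −2.5 log₁₀(0.500) = −2.5 × (-0.301) = 0.753.

0.75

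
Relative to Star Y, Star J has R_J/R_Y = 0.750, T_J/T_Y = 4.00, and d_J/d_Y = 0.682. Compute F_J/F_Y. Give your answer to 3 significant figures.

L_J/L_Y = (R_J/R_Y)²(T_J/T_Y)⁴ = (0.750)² × (4.00)⁴ = 144.0.
F_J/F_Y = (L_J/L_Y)/(d_J/d_Y)² = 144.0 / (0.682)² = 309.6.

310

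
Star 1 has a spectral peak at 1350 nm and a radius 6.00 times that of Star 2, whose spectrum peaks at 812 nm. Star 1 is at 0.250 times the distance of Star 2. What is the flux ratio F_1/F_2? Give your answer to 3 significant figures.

75.4

Wien's law: T_1/T_2 = λ_2/λ_1 = 812/1350 = 0.6015.
L_1/L_2 = (R_1/R_2)²(T_1/T_2)⁴ = (6.00)²(0.6015)⁴ = 4.712.
F_1/F_2 = (L_1/L_2)/(d_1/d_2)² = 4.712/(0.250)² = 75.39.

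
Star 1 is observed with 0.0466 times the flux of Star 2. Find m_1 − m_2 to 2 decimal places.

3.33

m_1 − m_2 = −2.5 log₁₀(F_1/F_2) = −2.5 log₁₀(0.0466) = −2.5 × (-1.332) = 3.329.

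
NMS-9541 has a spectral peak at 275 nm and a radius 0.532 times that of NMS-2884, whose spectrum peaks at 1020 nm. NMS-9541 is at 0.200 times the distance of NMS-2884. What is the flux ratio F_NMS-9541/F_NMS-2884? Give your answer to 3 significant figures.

1.34×10^3

Wien's law: T_NMS-9541/T_NMS-2884 = λ_NMS-2884/λ_NMS-9541 = 1020/275 = 3.709.
L_NMS-9541/L_NMS-2884 = (R_NMS-9541/R_NMS-2884)²(T_NMS-9541/T_NMS-2884)⁴ = (0.532)²(3.709)⁴ = 53.57.
F_NMS-9541/F_NMS-2884 = (L_NMS-9541/L_NMS-2884)/(d_NMS-9541/d_NMS-2884)² = 53.57/(0.200)² = 1339.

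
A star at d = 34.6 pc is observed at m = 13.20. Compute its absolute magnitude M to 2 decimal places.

M = m − 5 log₁₀(d/10 pc) = 13.20 − 5 log₁₀(34.6/10)
  = 13.20 − 5 × 0.539 = 13.20 − 2.70 = 10.50.

10.50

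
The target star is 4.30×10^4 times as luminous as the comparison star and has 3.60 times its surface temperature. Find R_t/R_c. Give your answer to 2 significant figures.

16

L ∝ R²T⁴ gives R ∝ √L / T², so
R_t/R_c = √(4.30×10^4) / (3.60)² = 207.4 / 12.96 = 16.00.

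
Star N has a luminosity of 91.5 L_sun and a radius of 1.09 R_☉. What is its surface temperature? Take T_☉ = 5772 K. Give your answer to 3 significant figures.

T/T_☉ = (L/L_☉)^(1/4) / (R/R_☉)^(1/2)
T = 5772 × (91.5)^(1/4) / √(1.09) = 5772 × 3.093 / 1.044 = 1.710×10^4 K.

1.71×10^4 K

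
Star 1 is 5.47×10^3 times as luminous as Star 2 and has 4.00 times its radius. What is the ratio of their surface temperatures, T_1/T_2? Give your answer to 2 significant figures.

L ∝ R²T⁴ gives T ∝ (L/R²)^(1/4), so
T_1/T_2 = (5.47×10^3 / 4.00²)^(1/4) = (341.9)^(1/4) = 4.300.

4.3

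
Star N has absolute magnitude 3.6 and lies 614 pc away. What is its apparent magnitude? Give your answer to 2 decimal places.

12.54

m = M + 5 log₁₀(d/10 pc) = 3.6 + 5 log₁₀(614/10)
  = 3.6 + 5 × 1.788 = 3.6 + 8.94 = 12.54.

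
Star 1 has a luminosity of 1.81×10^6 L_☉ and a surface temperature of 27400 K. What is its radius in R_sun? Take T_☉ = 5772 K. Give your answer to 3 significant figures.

59.7 R_sun

R/R_☉ = √(L/L_☉) / (T/T_☉)² = √(1.81×10^6) / (4.747)²
       = 1345 / 22.53 = 59.70.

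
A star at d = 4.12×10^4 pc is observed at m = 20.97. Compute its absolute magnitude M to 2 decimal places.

2.90

M = m − 5 log₁₀(d/10 pc) = 20.97 − 5 log₁₀(4.12×10^4/10)
  = 20.97 − 5 × 3.615 = 20.97 − 18.07 = 2.90.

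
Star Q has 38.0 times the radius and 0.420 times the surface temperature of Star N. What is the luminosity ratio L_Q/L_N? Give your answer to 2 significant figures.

45

From the Stefan–Boltzmann law, L ∝ R²T⁴, so
L_Q/L_N = (R_Q/R_N)² (T_Q/T_N)⁴ = (38.0)² × (0.420)⁴ = 1444 × 0.03112 = 44.93.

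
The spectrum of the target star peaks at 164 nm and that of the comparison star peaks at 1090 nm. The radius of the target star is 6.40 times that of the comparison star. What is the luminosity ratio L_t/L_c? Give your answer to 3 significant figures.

7.99×10^4

Wien's law gives T ∝ 1/λ_max, so T_t/T_c = λ_c/λ_t = 1090/164 = 6.646.
Then L ∝ R²T⁴ gives L_t/L_c = (6.40)² × (6.646)⁴ = 40.96 × 1951 = 7.993×10^4.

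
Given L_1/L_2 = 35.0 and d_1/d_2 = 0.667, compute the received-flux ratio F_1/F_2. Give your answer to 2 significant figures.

79

F = L/(4πd²), so F_1/F_2 = (L_1/L_2) / (d_1/d_2)²
= 35.0 / (0.667)² = 35.0 / 0.4449 = 78.67.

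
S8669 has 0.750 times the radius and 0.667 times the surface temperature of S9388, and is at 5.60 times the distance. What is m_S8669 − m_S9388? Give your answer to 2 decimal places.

6.12

L_S8669/L_S9388 = (0.750)²(0.667)⁴ = 0.1113.
F_S8669/F_S9388 = (L_S8669/L_S9388)/(d_S8669/d_S9388)² = 0.1113/31.36 = 0.003550.
m_S8669 − m_S9388 = −2.5 log₁₀(0.003550) = 6.12.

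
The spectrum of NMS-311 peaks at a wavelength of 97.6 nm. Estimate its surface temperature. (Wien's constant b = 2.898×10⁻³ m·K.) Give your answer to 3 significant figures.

2.97×10^4 K

T = b/λ_max = 2.898×10⁻³ / (97.6×10⁻⁹) = 2.969×10^4 K.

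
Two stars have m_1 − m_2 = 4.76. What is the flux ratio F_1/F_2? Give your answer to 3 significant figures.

0.0125

F_1/F_2 = 10^(−(m_1 − m_2)/2.5) = 10^(-4.76/2.5) = 10^-1.904 = 0.01247.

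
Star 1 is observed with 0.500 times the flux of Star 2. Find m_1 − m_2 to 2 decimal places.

m_1 − m_2 = −2.5 log₁₀(F_1/F_2) = −2.5 log₁₀(0.500) = −2.5 × (-0.301) = 0.753.

0.75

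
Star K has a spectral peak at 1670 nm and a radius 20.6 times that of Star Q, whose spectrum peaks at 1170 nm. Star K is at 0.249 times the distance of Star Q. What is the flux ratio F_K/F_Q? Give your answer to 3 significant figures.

Wien's law: T_K/T_Q = λ_Q/λ_K = 1170/1670 = 0.7006.
L_K/L_Q = (R_K/R_Q)²(T_K/T_Q)⁴ = (20.6)²(0.7006)⁴ = 102.2.
F_K/F_Q = (L_K/L_Q)/(d_K/d_Q)² = 102.2/(0.249)² = 1649.

1.65×10^3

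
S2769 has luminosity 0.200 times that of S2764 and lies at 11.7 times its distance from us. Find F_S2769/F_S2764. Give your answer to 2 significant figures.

0.0015

F = L/(4πd²), so F_S2769/F_S2764 = (L_S2769/L_S2764) / (d_S2769/d_S2764)²
= 0.200 / (11.7)² = 0.200 / 136.9 = 0.001461.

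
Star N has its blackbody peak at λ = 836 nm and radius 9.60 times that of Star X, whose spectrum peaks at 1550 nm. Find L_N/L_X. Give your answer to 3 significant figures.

1.09×10^3

Wien's law gives T ∝ 1/λ_max, so T_N/T_X = λ_X/λ_N = 1550/836 = 1.854.
Then L ∝ R²T⁴ gives L_N/L_X = (9.60)² × (1.854)⁴ = 92.16 × 11.82 = 1089.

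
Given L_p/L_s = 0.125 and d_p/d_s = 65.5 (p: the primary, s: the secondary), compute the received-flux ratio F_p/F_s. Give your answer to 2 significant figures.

F = L/(4πd²), so F_p/F_s = (L_p/L_s) / (d_p/d_s)²
= 0.125 / (65.5)² = 0.125 / 4290 = 2.914×10^-5.

2.9×10^-5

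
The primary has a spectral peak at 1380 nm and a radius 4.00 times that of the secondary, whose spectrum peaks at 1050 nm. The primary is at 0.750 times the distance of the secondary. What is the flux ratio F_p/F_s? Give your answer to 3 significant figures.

9.53

Wien's law: T_p/T_s = λ_s/λ_p = 1050/1380 = 0.7609.
L_p/L_s = (R_p/R_s)²(T_p/T_s)⁴ = (4.00)²(0.7609)⁴ = 5.362.
F_p/F_s = (L_p/L_s)/(d_p/d_s)² = 5.362/(0.750)² = 9.533.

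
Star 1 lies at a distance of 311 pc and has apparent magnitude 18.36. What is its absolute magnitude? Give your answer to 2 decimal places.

M = m − 5 log₁₀(d/10 pc) = 18.36 − 5 log₁₀(311/10)
  = 18.36 − 5 × 1.493 = 18.36 − 7.46 = 10.90.

10.90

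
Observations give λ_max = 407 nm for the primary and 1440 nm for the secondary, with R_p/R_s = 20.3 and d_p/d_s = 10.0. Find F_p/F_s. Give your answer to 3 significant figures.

646

Wien's law: T_p/T_s = λ_s/λ_p = 1440/407 = 3.538.
L_p/L_s = (R_p/R_s)²(T_p/T_s)⁴ = (20.3)²(3.538)⁴ = 6.457×10^4.
F_p/F_s = (L_p/L_s)/(d_p/d_s)² = 6.457×10^4/(10.0)² = 645.7.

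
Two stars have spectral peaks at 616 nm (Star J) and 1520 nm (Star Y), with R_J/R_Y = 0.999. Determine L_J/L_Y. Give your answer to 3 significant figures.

37.0

Wien's law gives T ∝ 1/λ_max, so T_J/T_Y = λ_Y/λ_J = 1520/616 = 2.468.
Then L ∝ R²T⁴ gives L_J/L_Y = (0.999)² × (2.468)⁴ = 0.9980 × 37.07 = 37.00.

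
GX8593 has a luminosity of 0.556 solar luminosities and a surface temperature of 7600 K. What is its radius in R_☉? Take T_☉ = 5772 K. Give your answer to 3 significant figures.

0.430 R_☉

R/R_☉ = √(L/L_☉) / (T/T_☉)² = √(0.556) / (1.317)²
       = 0.7457 / 1.734 = 0.4301.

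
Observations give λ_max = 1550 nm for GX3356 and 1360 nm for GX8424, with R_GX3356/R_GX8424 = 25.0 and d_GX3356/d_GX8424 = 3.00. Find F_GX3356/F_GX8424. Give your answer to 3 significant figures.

41.2

Wien's law: T_GX3356/T_GX8424 = λ_GX8424/λ_GX3356 = 1360/1550 = 0.8774.
L_GX3356/L_GX8424 = (R_GX3356/R_GX8424)²(T_GX3356/T_GX8424)⁴ = (25.0)²(0.8774)⁴ = 370.4.
F_GX3356/F_GX8424 = (L_GX3356/L_GX8424)/(d_GX3356/d_GX8424)² = 370.4/(3.00)² = 41.16.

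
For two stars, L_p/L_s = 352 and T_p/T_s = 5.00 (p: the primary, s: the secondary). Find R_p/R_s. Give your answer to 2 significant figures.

0.75

L ∝ R²T⁴ gives R ∝ √L / T², so
R_p/R_s = √(352) / (5.00)² = 18.76 / 25.00 = 0.7505.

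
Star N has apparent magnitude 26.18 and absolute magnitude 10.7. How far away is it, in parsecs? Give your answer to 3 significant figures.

m − M = 5 log₁₀(d/10 pc)
26.18 − (10.7) = 15.48 = 5 log₁₀(d/10)
d = 10 × 10^(15.48/5) = 10 × 10^3.096 = 1.247×10^4 pc.

1.25×10^4 pc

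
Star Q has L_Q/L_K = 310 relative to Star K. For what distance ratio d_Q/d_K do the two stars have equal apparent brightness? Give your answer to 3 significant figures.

Equal flux requires L_Q/d_Q² = L_K/d_K², so d_Q/d_K = √(L_Q/L_K)
= √(310) = 17.61.

17.6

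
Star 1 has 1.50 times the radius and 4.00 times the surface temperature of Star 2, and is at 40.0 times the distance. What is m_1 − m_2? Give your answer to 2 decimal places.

L_1/L_2 = (1.50)²(4.00)⁴ = 576.0.
F_1/F_2 = (L_1/L_2)/(d_1/d_2)² = 576.0/1600 = 0.3600.
m_1 − m_2 = −2.5 log₁₀(0.3600) = 1.11.

1.11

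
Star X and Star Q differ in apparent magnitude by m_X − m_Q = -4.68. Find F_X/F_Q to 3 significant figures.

F_X/F_Q = 10^(−(m_X − m_Q)/2.5) = 10^(4.68/2.5) = 10^1.872 = 74.47.

74.5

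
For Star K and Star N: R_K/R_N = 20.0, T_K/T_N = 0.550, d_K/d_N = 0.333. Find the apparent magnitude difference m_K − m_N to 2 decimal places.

L_K/L_N = (20.0)²(0.550)⁴ = 36.60.
F_K/F_N = (L_K/L_N)/(d_K/d_N)² = 36.60/0.1109 = 330.1.
m_K − m_N = −2.5 log₁₀(330.1) = -6.30.

-6.30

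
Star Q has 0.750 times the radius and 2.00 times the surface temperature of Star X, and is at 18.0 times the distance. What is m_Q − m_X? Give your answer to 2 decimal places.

3.89

L_Q/L_X = (0.750)²(2.00)⁴ = 9.000.
F_Q/F_X = (L_Q/L_X)/(d_Q/d_X)² = 9.000/324.0 = 0.02778.
m_Q − m_X = −2.5 log₁₀(0.02778) = 3.89.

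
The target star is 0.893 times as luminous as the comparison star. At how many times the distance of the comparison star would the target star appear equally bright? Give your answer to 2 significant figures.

Equal flux requires L_t/d_t² = L_c/d_c², so d_t/d_c = √(L_t/L_c)
= √(0.893) = 0.9450.

0.94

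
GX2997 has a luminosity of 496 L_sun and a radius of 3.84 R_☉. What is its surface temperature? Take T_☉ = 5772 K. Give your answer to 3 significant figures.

1.39×10^4 K

T/T_☉ = (L/L_☉)^(1/4) / (R/R_☉)^(1/2)
T = 5772 × (496)^(1/4) / √(3.84) = 5772 × 4.719 / 1.960 = 1.390×10^4 K.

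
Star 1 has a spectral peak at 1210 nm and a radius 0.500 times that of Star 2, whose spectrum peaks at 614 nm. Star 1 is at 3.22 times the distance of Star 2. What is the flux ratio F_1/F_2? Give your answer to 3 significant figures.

Wien's law: T_1/T_2 = λ_2/λ_1 = 614/1210 = 0.5074.
L_1/L_2 = (R_1/R_2)²(T_1/T_2)⁴ = (0.500)²(0.5074)⁴ = 0.01658.
F_1/F_2 = (L_1/L_2)/(d_1/d_2)² = 0.01658/(3.22)² = 0.001599.

0.00160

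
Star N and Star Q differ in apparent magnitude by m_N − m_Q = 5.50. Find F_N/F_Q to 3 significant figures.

F_N/F_Q = 10^(−(m_N − m_Q)/2.5) = 10^(-5.50/2.5) = 10^-2.200 = 0.006310.

0.00631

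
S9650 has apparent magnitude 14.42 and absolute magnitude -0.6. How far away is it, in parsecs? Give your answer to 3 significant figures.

1.01×10^4 pc

m − M = 5 log₁₀(d/10 pc)
14.42 − (-0.6) = 15.02 = 5 log₁₀(d/10)
d = 10 × 10^(15.02/5) = 10 × 10^3.004 = 1.009×10^4 pc.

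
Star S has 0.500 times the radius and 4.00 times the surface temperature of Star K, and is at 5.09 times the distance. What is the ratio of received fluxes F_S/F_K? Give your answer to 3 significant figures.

2.47

L_S/L_K = (R_S/R_K)²(T_S/T_K)⁴ = (0.500)² × (4.00)⁴ = 64.00.
F_S/F_K = (L_S/L_K)/(d_S/d_K)² = 64.00 / (5.09)² = 2.470.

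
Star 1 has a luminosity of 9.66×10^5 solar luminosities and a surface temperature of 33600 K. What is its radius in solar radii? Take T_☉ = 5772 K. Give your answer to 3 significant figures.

29.0 solar radii

R/R_☉ = √(L/L_☉) / (T/T_☉)² = √(9.66×10^5) / (5.821)²
       = 982.9 / 33.89 = 29.00.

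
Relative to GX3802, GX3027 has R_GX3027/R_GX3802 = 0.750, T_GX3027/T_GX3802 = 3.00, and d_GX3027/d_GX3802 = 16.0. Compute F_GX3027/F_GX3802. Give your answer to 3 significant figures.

0.178

L_GX3027/L_GX3802 = (R_GX3027/R_GX3802)²(T_GX3027/T_GX3802)⁴ = (0.750)² × (3.00)⁴ = 45.56.
F_GX3027/F_GX3802 = (L_GX3027/L_GX3802)/(d_GX3027/d_GX3802)² = 45.56 / (16.0)² = 0.1780.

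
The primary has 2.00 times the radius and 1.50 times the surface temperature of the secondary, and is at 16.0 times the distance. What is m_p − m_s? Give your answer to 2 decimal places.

2.75

L_p/L_s = (2.00)²(1.50)⁴ = 20.25.
F_p/F_s = (L_p/L_s)/(d_p/d_s)² = 20.25/256.0 = 0.07910.
m_p − m_s = −2.5 log₁₀(0.07910) = 2.75.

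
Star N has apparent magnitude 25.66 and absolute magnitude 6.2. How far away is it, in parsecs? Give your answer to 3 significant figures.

m − M = 5 log₁₀(d/10 pc)
25.66 − (6.2) = 19.46 = 5 log₁₀(d/10)
d = 10 × 10^(19.46/5) = 10 × 10^3.892 = 7.798×10^4 pc.

7.80×10^4 pc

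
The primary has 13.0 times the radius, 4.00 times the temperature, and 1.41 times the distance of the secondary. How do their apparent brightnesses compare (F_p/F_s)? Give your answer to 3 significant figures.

2.18×10^4

L_p/L_s = (R_p/R_s)²(T_p/T_s)⁴ = (13.0)² × (4.00)⁴ = 4.326×10^4.
F_p/F_s = (L_p/L_s)/(d_p/d_s)² = 4.326×10^4 / (1.41)² = 2.176×10^4.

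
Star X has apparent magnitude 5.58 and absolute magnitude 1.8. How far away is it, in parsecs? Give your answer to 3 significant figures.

m − M = 5 log₁₀(d/10 pc)
5.58 − (1.8) = 3.78 = 5 log₁₀(d/10)
d = 10 × 10^(3.78/5) = 10 × 10^0.756 = 57.02 pc.

57.0 pc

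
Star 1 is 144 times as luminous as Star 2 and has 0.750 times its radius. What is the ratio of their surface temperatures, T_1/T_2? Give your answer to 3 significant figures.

L ∝ R²T⁴ gives T ∝ (L/R²)^(1/4), so
T_1/T_2 = (144 / 0.750²)^(1/4) = (256.0)^(1/4) = 4.000.

4.00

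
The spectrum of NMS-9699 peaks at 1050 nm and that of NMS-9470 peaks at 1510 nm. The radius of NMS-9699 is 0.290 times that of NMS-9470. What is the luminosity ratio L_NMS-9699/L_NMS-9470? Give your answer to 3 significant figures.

0.360

Wien's law gives T ∝ 1/λ_max, so T_NMS-9699/T_NMS-9470 = λ_NMS-9470/λ_NMS-9699 = 1510/1050 = 1.438.
Then L ∝ R²T⁴ gives L_NMS-9699/L_NMS-9470 = (0.290)² × (1.438)⁴ = 0.08410 × 4.277 = 0.3597.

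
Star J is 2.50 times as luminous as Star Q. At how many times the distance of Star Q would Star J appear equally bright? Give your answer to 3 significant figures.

Equal flux requires L_J/d_J² = L_Q/d_Q², so d_J/d_Q = √(L_J/L_Q)
= √(2.50) = 1.581.

1.58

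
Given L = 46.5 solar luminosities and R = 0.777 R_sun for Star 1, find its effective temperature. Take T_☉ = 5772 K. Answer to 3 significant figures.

1.71×10^4 K

T/T_☉ = (L/L_☉)^(1/4) / (R/R_☉)^(1/2)
T = 5772 × (46.5)^(1/4) / √(0.777) = 5772 × 2.611 / 0.8815 = 1.710×10^4 K.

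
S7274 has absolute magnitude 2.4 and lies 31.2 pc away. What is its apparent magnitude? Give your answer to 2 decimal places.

m = M + 5 log₁₀(d/10 pc) = 2.4 + 5 log₁₀(31.2/10)
  = 2.4 + 5 × 0.494 = 2.4 + 2.47 = 4.87.

4.87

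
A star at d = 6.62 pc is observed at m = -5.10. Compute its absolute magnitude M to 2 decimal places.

M = m − 5 log₁₀(d/10 pc) = -5.10 − 5 log₁₀(6.62/10)
  = -5.10 − 5 × -0.179 = -5.10 − -0.90 = -4.20.

-4.20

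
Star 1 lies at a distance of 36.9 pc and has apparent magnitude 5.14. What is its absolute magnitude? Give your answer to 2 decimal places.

2.30

M = m − 5 log₁₀(d/10 pc) = 5.14 − 5 log₁₀(36.9/10)
  = 5.14 − 5 × 0.567 = 5.14 − 2.84 = 2.30.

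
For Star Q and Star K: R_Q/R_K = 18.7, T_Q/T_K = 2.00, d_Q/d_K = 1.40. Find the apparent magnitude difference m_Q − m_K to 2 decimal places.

-8.64

L_Q/L_K = (18.7)²(2.00)⁴ = 5595.
F_Q/F_K = (L_Q/L_K)/(d_Q/d_K)² = 5595/1.960 = 2855.
m_Q − m_K = −2.5 log₁₀(2855) = -8.64.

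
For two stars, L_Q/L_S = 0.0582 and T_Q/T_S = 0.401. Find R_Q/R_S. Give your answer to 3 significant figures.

1.50

L ∝ R²T⁴ gives R ∝ √L / T², so
R_Q/R_S = √(0.0582) / (0.401)² = 0.2412 / 0.1608 = 1.500.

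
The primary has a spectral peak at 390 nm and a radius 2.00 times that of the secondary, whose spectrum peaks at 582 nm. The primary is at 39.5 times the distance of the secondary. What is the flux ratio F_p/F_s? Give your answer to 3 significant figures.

0.0127

Wien's law: T_p/T_s = λ_s/λ_p = 582/390 = 1.492.
L_p/L_s = (R_p/R_s)²(T_p/T_s)⁴ = (2.00)²(1.492)⁴ = 19.84.
F_p/F_s = (L_p/L_s)/(d_p/d_s)² = 19.84/(39.5)² = 0.01271.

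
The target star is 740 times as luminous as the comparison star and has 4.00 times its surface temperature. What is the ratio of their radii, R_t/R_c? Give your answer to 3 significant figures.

1.70

L ∝ R²T⁴ gives R ∝ √L / T², so
R_t/R_c = √(740) / (4.00)² = 27.20 / 16.00 = 1.700.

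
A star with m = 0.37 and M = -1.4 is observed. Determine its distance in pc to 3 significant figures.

22.6 pc

m − M = 5 log₁₀(d/10 pc)
0.37 − (-1.4) = 1.77 = 5 log₁₀(d/10)
d = 10 × 10^(1.77/5) = 10 × 10^0.354 = 22.59 pc.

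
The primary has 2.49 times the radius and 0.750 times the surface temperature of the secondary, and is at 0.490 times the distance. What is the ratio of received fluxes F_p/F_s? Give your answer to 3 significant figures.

L_p/L_s = (R_p/R_s)²(T_p/T_s)⁴ = (2.49)² × (0.750)⁴ = 1.962.
F_p/F_s = (L_p/L_s)/(d_p/d_s)² = 1.962 / (0.490)² = 8.171.

8.17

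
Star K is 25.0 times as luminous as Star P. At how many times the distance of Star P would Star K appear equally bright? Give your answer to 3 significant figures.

Equal flux requires L_K/d_K² = L_P/d_P², so d_K/d_P = √(L_K/L_P)
= √(25.0) = 5.000.

5.00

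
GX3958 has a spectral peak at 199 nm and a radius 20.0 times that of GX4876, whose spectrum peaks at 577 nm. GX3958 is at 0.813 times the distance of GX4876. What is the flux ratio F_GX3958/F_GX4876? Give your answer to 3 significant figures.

Wien's law: T_GX3958/T_GX4876 = λ_GX4876/λ_GX3958 = 577/199 = 2.899.
L_GX3958/L_GX4876 = (R_GX3958/R_GX4876)²(T_GX3958/T_GX4876)⁴ = (20.0)²(2.899)⁴ = 2.827×10^4.
F_GX3958/F_GX4876 = (L_GX3958/L_GX4876)/(d_GX3958/d_GX4876)² = 2.827×10^4/(0.813)² = 4.277×10^4.

4.28×10^4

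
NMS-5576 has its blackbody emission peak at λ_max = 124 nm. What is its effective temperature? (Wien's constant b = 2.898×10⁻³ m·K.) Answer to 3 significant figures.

2.34×10^4 K

T = b/λ_max = 2.898×10⁻³ / (124×10⁻⁹) = 2.337×10^4 K.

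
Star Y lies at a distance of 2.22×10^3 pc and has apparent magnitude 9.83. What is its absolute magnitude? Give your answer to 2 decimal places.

M = m − 5 log₁₀(d/10 pc) = 9.83 − 5 log₁₀(2.22×10^3/10)
  = 9.83 − 5 × 2.346 = 9.83 − 11.73 = -1.90.

-1.90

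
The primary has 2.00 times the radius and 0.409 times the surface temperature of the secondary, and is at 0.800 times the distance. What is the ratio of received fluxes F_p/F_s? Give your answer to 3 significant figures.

L_p/L_s = (R_p/R_s)²(T_p/T_s)⁴ = (2.00)² × (0.409)⁴ = 0.1119.
F_p/F_s = (L_p/L_s)/(d_p/d_s)² = 0.1119 / (0.800)² = 0.1749.

0.175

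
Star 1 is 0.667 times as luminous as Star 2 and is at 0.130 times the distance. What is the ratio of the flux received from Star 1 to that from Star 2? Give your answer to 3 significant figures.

39.5

F = L/(4πd²), so F_1/F_2 = (L_1/L_2) / (d_1/d_2)²
= 0.667 / (0.130)² = 0.667 / 0.01690 = 39.47.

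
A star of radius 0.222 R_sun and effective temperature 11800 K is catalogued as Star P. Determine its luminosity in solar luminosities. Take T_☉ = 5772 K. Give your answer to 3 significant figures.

L/L_☉ = (R/R_☉)² (T/T_☉)⁴ = (0.222)² × (11800/5772)⁴
       = 0.04928 × (2.044)⁴ = 0.04928 × 17.47 = 0.8609.

0.861 solar luminosities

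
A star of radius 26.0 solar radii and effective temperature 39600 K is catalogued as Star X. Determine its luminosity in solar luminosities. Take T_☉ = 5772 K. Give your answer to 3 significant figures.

1.50×10^6 solar luminosities

L/L_☉ = (R/R_☉)² (T/T_☉)⁴ = (26.0)² × (39600/5772)⁴
       = 676.0 × (6.861)⁴ = 676.0 × 2216 = 1.498×10^6.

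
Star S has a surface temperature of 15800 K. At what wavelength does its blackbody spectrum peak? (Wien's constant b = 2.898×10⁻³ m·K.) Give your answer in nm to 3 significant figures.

183 nm

λ_max = b/T = 2.898×10⁻³ / 15800 = 1.83×10^-7 m = 183.4 nm.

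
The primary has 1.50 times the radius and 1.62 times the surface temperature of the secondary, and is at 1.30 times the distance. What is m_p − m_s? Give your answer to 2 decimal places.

-2.41

L_p/L_s = (1.50)²(1.62)⁴ = 15.50.
F_p/F_s = (L_p/L_s)/(d_p/d_s)² = 15.50/1.690 = 9.170.
m_p − m_s = −2.5 log₁₀(9.170) = -2.41.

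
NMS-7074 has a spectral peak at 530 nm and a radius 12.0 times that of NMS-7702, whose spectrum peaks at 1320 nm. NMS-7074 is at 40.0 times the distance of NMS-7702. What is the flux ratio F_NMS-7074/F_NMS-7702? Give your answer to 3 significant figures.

3.46

Wien's law: T_NMS-7074/T_NMS-7702 = λ_NMS-7702/λ_NMS-7074 = 1320/530 = 2.491.
L_NMS-7074/L_NMS-7702 = (R_NMS-7074/R_NMS-7702)²(T_NMS-7074/T_NMS-7702)⁴ = (12.0)²(2.491)⁴ = 5541.
F_NMS-7074/F_NMS-7702 = (L_NMS-7074/L_NMS-7702)/(d_NMS-7074/d_NMS-7702)² = 5541/(40.0)² = 3.463.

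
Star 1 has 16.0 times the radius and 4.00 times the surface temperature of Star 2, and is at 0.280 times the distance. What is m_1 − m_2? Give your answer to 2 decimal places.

L_1/L_2 = (16.0)²(4.00)⁴ = 6.554×10^4.
F_1/F_2 = (L_1/L_2)/(d_1/d_2)² = 6.554×10^4/0.07840 = 8.359×10^5.
m_1 − m_2 = −2.5 log₁₀(8.359×10^5) = -14.81.

-14.81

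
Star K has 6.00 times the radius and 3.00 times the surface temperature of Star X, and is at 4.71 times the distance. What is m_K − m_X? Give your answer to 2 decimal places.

L_K/L_X = (6.00)²(3.00)⁴ = 2916.
F_K/F_X = (L_K/L_X)/(d_K/d_X)² = 2916/22.18 = 131.4.
m_K − m_X = −2.5 log₁₀(131.4) = -5.30.

-5.30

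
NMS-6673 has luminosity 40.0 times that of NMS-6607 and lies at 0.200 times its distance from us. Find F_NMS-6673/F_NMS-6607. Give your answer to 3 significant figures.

F = L/(4πd²), so F_NMS-6673/F_NMS-6607 = (L_NMS-6673/L_NMS-6607) / (d_NMS-6673/d_NMS-6607)²
= 40.0 / (0.200)² = 40.0 / 0.04000 = 1000.

1.00×10^3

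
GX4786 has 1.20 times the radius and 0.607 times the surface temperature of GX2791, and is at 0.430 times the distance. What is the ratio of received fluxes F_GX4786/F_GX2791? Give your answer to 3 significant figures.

1.06

L_GX4786/L_GX2791 = (R_GX4786/R_GX2791)²(T_GX4786/T_GX2791)⁴ = (1.20)² × (0.607)⁴ = 0.1955.
F_GX4786/F_GX2791 = (L_GX4786/L_GX2791)/(d_GX4786/d_GX2791)² = 0.1955 / (0.430)² = 1.057.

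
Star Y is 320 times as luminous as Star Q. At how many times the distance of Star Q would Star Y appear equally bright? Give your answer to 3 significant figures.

17.9

Equal flux requires L_Y/d_Y² = L_Q/d_Q², so d_Y/d_Q = √(L_Y/L_Q)
= √(320) = 17.89.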